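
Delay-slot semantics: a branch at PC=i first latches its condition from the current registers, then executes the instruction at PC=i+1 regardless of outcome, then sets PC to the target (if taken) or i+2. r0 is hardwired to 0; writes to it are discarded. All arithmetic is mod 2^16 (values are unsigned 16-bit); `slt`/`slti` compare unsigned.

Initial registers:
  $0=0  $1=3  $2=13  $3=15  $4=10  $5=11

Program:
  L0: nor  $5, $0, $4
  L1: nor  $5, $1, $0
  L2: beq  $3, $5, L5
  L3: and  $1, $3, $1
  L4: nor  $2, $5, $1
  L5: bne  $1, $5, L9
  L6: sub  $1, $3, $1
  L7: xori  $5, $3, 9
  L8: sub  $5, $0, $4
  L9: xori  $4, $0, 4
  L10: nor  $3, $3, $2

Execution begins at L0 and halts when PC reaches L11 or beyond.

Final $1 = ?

  step pc=0: nor  $5, $0, $4  regs=(0,3,13,15,10,65525)
  step pc=1: nor  $5, $1, $0  regs=(0,3,13,15,10,65532)
  step pc=2: beq  $3, $5, L5  cond=F  regs=(0,3,13,15,10,65532)
  step pc=3: and  $1, $3, $1  regs=(0,3,13,15,10,65532)
  step pc=4: nor  $2, $5, $1  regs=(0,3,0,15,10,65532)
  step pc=5: bne  $1, $5, L9  cond=T  regs=(0,3,0,15,10,65532)
  step pc=6: sub  $1, $3, $1  regs=(0,12,0,15,10,65532)
  step pc=9: xori  $4, $0, 4  regs=(0,12,0,15,4,65532)
  step pc=10: nor  $3, $3, $2  regs=(0,12,0,65520,4,65532)

12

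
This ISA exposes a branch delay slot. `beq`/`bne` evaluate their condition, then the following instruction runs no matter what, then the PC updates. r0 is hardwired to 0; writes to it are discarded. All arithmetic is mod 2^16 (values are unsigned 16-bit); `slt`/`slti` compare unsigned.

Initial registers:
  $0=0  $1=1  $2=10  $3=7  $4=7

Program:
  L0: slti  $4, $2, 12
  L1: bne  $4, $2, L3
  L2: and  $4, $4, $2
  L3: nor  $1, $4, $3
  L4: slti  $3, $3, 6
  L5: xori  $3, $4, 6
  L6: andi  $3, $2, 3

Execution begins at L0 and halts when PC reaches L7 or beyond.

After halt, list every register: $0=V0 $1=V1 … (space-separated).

PC=0  slti  $4, $2, 12       | $0=0 $1=1 $2=10 $3=7 $4=1
PC=1  bne  $4, $2, L3        | $0=0 $1=1 $2=10 $3=7 $4=1  [TAKEN]
PC=2  and  $4, $4, $2        | $0=0 $1=1 $2=10 $3=7 $4=0
PC=3  nor  $1, $4, $3        | $0=0 $1=65528 $2=10 $3=7 $4=0
PC=4  slti  $3, $3, 6        | $0=0 $1=65528 $2=10 $3=0 $4=0
PC=5  xori  $3, $4, 6        | $0=0 $1=65528 $2=10 $3=6 $4=0
PC=6  andi  $3, $2, 3        | $0=0 $1=65528 $2=10 $3=2 $4=0

$0=0 $1=65528 $2=10 $3=2 $4=0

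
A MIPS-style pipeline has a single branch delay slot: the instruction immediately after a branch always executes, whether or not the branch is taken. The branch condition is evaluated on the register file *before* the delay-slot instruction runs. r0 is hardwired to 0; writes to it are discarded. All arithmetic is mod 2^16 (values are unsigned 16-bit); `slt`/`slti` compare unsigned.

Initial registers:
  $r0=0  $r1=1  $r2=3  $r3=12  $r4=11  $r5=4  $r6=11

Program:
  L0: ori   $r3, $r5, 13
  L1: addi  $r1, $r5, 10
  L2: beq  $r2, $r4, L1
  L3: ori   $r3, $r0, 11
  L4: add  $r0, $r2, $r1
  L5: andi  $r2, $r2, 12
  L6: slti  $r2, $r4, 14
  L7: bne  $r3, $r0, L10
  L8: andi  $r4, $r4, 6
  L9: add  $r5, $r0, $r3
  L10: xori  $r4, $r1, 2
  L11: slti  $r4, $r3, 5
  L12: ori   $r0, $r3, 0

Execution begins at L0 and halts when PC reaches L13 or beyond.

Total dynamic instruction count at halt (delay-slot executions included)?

12

[0] ori   $r3, $r5, 13  →  {$r0:0, $r1:1, $r2:3, $r3:13, $r4:11, $r5:4, $r6:11}
[1] addi  $r1, $r5, 10  →  {$r0:0, $r1:14, $r2:3, $r3:13, $r4:11, $r5:4, $r6:11}
[2] beq  $r2, $r4, L1  →  {$r0:0, $r1:14, $r2:3, $r3:13, $r4:11, $r5:4, $r6:11}  ⟨branch fallthrough⟩
[3] ori   $r3, $r0, 11  →  {$r0:0, $r1:14, $r2:3, $r3:11, $r4:11, $r5:4, $r6:11}
[4] add  $r0, $r2, $r1  →  {$r0:0, $r1:14, $r2:3, $r3:11, $r4:11, $r5:4, $r6:11}
[5] andi  $r2, $r2, 12  →  {$r0:0, $r1:14, $r2:0, $r3:11, $r4:11, $r5:4, $r6:11}
[6] slti  $r2, $r4, 14  →  {$r0:0, $r1:14, $r2:1, $r3:11, $r4:11, $r5:4, $r6:11}
[7] bne  $r3, $r0, L10  →  {$r0:0, $r1:14, $r2:1, $r3:11, $r4:11, $r5:4, $r6:11}  ⟨branch taken⟩
[8] andi  $r4, $r4, 6  →  {$r0:0, $r1:14, $r2:1, $r3:11, $r4:2, $r5:4, $r6:11}
[10] xori  $r4, $r1, 2  →  {$r0:0, $r1:14, $r2:1, $r3:11, $r4:12, $r5:4, $r6:11}
[11] slti  $r4, $r3, 5  →  {$r0:0, $r1:14, $r2:1, $r3:11, $r4:0, $r5:4, $r6:11}
[12] ori   $r0, $r3, 0  →  {$r0:0, $r1:14, $r2:1, $r3:11, $r4:0, $r5:4, $r6:11}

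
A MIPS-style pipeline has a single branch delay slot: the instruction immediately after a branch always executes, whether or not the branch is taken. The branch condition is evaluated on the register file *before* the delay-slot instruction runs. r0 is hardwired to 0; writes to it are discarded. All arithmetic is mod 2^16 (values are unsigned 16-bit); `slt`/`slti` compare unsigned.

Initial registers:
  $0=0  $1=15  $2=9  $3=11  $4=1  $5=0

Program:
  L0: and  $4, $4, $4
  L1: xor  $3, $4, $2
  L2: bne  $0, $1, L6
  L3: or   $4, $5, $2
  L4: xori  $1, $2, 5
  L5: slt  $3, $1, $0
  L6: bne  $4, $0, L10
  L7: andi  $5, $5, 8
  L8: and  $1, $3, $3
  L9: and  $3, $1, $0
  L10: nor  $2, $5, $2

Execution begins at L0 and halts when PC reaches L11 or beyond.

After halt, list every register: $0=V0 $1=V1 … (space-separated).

#0 and  $4, $4, $4 ; 0/15/9/11/1/0
#1 xor  $3, $4, $2 ; 0/15/9/8/1/0
#2 bne  $0, $1, L6 ; 0/15/9/8/1/0 ; →target
#3 or   $4, $5, $2 ; 0/15/9/8/9/0
#6 bne  $4, $0, L10 ; 0/15/9/8/9/0 ; →target
#7 andi  $5, $5, 8 ; 0/15/9/8/9/0
#10 nor  $2, $5, $2 ; 0/15/65526/8/9/0

$0=0 $1=15 $2=65526 $3=8 $4=9 $5=0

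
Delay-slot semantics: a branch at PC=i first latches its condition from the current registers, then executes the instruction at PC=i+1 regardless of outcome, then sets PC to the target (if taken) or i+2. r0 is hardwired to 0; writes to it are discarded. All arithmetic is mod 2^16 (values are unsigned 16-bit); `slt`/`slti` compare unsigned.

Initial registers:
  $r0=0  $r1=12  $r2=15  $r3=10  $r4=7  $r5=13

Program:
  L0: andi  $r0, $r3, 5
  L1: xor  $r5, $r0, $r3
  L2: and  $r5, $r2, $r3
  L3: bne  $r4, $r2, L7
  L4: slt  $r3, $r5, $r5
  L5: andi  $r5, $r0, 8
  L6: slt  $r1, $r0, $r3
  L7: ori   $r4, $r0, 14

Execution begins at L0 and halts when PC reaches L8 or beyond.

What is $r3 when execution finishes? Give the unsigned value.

0

#0 andi  $r0, $r3, 5 ; 0/12/15/10/7/13
#1 xor  $r5, $r0, $r3 ; 0/12/15/10/7/10
#2 and  $r5, $r2, $r3 ; 0/12/15/10/7/10
#3 bne  $r4, $r2, L7 ; 0/12/15/10/7/10 ; →target
#4 slt  $r3, $r5, $r5 ; 0/12/15/0/7/10
#7 ori   $r4, $r0, 14 ; 0/12/15/0/14/10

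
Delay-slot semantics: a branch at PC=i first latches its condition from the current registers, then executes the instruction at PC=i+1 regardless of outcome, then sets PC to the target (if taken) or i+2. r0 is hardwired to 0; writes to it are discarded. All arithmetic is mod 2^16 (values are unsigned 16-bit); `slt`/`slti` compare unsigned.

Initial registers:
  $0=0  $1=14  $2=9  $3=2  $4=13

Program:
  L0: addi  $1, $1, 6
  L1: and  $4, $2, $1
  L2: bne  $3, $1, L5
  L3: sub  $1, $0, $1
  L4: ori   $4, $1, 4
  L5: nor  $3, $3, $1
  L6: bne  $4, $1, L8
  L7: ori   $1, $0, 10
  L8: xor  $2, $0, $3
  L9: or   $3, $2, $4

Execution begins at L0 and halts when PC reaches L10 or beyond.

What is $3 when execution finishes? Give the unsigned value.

17

  step pc=0: addi  $1, $1, 6  regs=(0,20,9,2,13)
  step pc=1: and  $4, $2, $1  regs=(0,20,9,2,0)
  step pc=2: bne  $3, $1, L5  cond=T  regs=(0,20,9,2,0)
  step pc=3: sub  $1, $0, $1  regs=(0,65516,9,2,0)
  step pc=5: nor  $3, $3, $1  regs=(0,65516,9,17,0)
  step pc=6: bne  $4, $1, L8  cond=T  regs=(0,65516,9,17,0)
  step pc=7: ori   $1, $0, 10  regs=(0,10,9,17,0)
  step pc=8: xor  $2, $0, $3  regs=(0,10,17,17,0)
  step pc=9: or   $3, $2, $4  regs=(0,10,17,17,0)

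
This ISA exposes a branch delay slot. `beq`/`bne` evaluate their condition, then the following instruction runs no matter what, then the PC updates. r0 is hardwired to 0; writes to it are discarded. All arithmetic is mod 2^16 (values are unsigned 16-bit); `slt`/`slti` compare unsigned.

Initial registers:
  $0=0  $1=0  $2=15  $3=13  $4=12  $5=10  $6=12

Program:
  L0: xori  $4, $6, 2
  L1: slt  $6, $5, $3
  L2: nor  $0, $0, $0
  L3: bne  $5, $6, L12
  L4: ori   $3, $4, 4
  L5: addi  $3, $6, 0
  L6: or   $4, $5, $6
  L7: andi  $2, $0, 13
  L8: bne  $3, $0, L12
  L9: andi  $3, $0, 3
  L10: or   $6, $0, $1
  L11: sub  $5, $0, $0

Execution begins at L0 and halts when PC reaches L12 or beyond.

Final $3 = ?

14

[0] xori  $4, $6, 2  →  {$0:0, $1:0, $2:15, $3:13, $4:14, $5:10, $6:12}
[1] slt  $6, $5, $3  →  {$0:0, $1:0, $2:15, $3:13, $4:14, $5:10, $6:1}
[2] nor  $0, $0, $0  →  {$0:0, $1:0, $2:15, $3:13, $4:14, $5:10, $6:1}
[3] bne  $5, $6, L12  →  {$0:0, $1:0, $2:15, $3:13, $4:14, $5:10, $6:1}  ⟨branch taken⟩
[4] ori   $3, $4, 4  →  {$0:0, $1:0, $2:15, $3:14, $4:14, $5:10, $6:1}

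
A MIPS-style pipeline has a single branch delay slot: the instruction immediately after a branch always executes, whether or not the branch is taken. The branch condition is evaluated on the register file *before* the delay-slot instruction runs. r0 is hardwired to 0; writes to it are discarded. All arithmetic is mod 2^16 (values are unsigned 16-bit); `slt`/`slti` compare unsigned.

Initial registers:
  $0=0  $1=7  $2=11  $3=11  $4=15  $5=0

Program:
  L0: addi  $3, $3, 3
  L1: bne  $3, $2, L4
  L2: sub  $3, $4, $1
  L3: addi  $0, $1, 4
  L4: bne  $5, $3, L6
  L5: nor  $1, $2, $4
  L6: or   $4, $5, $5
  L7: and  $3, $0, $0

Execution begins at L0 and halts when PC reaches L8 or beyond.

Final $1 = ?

#0 addi  $3, $3, 3 ; 0/7/11/14/15/0
#1 bne  $3, $2, L4 ; 0/7/11/14/15/0 ; →target
#2 sub  $3, $4, $1 ; 0/7/11/8/15/0
#4 bne  $5, $3, L6 ; 0/7/11/8/15/0 ; →target
#5 nor  $1, $2, $4 ; 0/65520/11/8/15/0
#6 or   $4, $5, $5 ; 0/65520/11/8/0/0
#7 and  $3, $0, $0 ; 0/65520/11/0/0/0

65520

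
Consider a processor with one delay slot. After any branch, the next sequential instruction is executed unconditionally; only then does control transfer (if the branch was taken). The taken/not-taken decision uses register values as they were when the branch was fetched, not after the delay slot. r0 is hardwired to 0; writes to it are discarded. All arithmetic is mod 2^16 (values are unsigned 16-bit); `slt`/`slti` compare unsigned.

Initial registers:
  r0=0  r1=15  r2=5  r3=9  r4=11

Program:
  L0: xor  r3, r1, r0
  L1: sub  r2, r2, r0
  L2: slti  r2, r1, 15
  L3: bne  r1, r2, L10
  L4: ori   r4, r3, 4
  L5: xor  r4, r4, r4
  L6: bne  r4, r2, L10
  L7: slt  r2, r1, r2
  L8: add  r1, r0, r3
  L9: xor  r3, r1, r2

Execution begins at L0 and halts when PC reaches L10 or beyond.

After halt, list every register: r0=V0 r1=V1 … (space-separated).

r0=0 r1=15 r2=0 r3=15 r4=15

#0 xor  r3, r1, r0 ; 0/15/5/15/11
#1 sub  r2, r2, r0 ; 0/15/5/15/11
#2 slti  r2, r1, 15 ; 0/15/0/15/11
#3 bne  r1, r2, L10 ; 0/15/0/15/11 ; →target
#4 ori   r4, r3, 4 ; 0/15/0/15/15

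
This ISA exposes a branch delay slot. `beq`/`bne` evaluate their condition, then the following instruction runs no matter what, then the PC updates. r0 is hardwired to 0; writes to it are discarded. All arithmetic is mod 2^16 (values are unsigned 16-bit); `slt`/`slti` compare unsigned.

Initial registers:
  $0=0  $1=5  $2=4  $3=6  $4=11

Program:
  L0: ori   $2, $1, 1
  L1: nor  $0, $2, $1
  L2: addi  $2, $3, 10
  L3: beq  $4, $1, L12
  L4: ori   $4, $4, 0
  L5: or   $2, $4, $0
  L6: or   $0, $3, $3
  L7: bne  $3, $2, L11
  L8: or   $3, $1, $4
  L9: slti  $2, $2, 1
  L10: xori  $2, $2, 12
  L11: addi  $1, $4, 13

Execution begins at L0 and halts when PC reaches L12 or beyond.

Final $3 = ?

[0] ori   $2, $1, 1  →  {$0:0, $1:5, $2:5, $3:6, $4:11}
[1] nor  $0, $2, $1  →  {$0:0, $1:5, $2:5, $3:6, $4:11}
[2] addi  $2, $3, 10  →  {$0:0, $1:5, $2:16, $3:6, $4:11}
[3] beq  $4, $1, L12  →  {$0:0, $1:5, $2:16, $3:6, $4:11}  ⟨branch fallthrough⟩
[4] ori   $4, $4, 0  →  {$0:0, $1:5, $2:16, $3:6, $4:11}
[5] or   $2, $4, $0  →  {$0:0, $1:5, $2:11, $3:6, $4:11}
[6] or   $0, $3, $3  →  {$0:0, $1:5, $2:11, $3:6, $4:11}
[7] bne  $3, $2, L11  →  {$0:0, $1:5, $2:11, $3:6, $4:11}  ⟨branch taken⟩
[8] or   $3, $1, $4  →  {$0:0, $1:5, $2:11, $3:15, $4:11}
[11] addi  $1, $4, 13  →  {$0:0, $1:24, $2:11, $3:15, $4:11}

15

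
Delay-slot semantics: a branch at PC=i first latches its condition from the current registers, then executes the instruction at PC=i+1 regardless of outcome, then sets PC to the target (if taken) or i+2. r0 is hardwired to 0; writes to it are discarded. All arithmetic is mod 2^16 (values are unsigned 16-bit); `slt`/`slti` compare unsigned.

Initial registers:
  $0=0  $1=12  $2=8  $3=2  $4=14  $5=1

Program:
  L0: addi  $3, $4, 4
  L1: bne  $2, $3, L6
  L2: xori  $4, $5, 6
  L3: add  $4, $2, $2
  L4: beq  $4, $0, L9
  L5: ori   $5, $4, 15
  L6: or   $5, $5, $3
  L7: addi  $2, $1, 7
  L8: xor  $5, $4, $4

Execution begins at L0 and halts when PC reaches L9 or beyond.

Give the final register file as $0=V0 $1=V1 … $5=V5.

$0=0 $1=12 $2=19 $3=18 $4=7 $5=0

  step pc=0: addi  $3, $4, 4  regs=(0,12,8,18,14,1)
  step pc=1: bne  $2, $3, L6  cond=T  regs=(0,12,8,18,14,1)
  step pc=2: xori  $4, $5, 6  regs=(0,12,8,18,7,1)
  step pc=6: or   $5, $5, $3  regs=(0,12,8,18,7,19)
  step pc=7: addi  $2, $1, 7  regs=(0,12,19,18,7,19)
  step pc=8: xor  $5, $4, $4  regs=(0,12,19,18,7,0)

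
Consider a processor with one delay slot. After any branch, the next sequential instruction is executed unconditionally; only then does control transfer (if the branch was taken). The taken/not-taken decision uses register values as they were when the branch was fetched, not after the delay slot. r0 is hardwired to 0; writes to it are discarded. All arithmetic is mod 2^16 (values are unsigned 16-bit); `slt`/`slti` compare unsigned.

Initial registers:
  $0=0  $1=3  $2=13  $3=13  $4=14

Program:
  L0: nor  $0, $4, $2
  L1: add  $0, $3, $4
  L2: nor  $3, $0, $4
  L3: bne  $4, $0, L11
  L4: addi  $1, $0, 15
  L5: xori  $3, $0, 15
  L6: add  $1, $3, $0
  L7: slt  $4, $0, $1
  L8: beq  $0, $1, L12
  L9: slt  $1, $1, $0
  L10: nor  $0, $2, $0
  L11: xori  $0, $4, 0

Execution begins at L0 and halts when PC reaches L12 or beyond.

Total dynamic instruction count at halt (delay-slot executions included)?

6

[0] nor  $0, $4, $2  →  {$0:0, $1:3, $2:13, $3:13, $4:14}
[1] add  $0, $3, $4  →  {$0:0, $1:3, $2:13, $3:13, $4:14}
[2] nor  $3, $0, $4  →  {$0:0, $1:3, $2:13, $3:65521, $4:14}
[3] bne  $4, $0, L11  →  {$0:0, $1:3, $2:13, $3:65521, $4:14}  ⟨branch taken⟩
[4] addi  $1, $0, 15  →  {$0:0, $1:15, $2:13, $3:65521, $4:14}
[11] xori  $0, $4, 0  →  {$0:0, $1:15, $2:13, $3:65521, $4:14}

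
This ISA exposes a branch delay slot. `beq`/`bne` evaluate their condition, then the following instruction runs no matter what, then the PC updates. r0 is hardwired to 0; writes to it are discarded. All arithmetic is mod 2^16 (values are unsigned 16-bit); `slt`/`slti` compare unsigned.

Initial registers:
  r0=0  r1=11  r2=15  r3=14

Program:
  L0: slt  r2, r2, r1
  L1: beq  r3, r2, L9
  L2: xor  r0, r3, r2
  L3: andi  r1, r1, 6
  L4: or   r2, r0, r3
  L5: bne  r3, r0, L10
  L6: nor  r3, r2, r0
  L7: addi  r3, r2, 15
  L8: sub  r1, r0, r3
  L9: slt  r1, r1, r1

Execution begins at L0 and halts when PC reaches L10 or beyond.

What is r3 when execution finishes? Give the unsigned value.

65521

#0 slt  r2, r2, r1 ; 0/11/0/14
#1 beq  r3, r2, L9 ; 0/11/0/14 ; →fallthru
#2 xor  r0, r3, r2 ; 0/11/0/14
#3 andi  r1, r1, 6 ; 0/2/0/14
#4 or   r2, r0, r3 ; 0/2/14/14
#5 bne  r3, r0, L10 ; 0/2/14/14 ; →target
#6 nor  r3, r2, r0 ; 0/2/14/65521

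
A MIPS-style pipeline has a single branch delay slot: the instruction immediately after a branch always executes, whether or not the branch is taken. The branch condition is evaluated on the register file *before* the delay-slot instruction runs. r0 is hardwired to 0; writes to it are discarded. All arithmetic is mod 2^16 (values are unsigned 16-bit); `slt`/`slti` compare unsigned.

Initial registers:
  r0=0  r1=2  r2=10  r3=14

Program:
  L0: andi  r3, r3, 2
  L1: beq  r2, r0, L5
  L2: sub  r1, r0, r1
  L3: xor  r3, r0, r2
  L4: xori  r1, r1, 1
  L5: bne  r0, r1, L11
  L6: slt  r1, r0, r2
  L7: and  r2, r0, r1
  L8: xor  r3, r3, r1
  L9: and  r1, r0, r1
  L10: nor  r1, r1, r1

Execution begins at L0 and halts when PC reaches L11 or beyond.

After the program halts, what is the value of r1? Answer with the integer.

1

#0 andi  r3, r3, 2 ; 0/2/10/2
#1 beq  r2, r0, L5 ; 0/2/10/2 ; →fallthru
#2 sub  r1, r0, r1 ; 0/65534/10/2
#3 xor  r3, r0, r2 ; 0/65534/10/10
#4 xori  r1, r1, 1 ; 0/65535/10/10
#5 bne  r0, r1, L11 ; 0/65535/10/10 ; →target
#6 slt  r1, r0, r2 ; 0/1/10/10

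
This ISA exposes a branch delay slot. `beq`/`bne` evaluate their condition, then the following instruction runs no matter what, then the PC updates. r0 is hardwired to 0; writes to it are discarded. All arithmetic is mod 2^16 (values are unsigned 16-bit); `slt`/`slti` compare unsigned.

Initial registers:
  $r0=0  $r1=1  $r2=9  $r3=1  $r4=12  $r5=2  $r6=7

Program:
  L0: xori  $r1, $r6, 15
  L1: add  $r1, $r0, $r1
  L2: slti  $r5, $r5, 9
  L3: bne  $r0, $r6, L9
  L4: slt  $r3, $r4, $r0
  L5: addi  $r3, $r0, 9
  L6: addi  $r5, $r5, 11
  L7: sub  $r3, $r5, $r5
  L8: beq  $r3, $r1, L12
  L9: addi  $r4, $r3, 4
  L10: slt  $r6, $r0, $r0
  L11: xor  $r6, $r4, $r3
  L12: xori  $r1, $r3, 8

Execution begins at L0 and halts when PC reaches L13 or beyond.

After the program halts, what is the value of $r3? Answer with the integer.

0

  step pc=0: xori  $r1, $r6, 15  regs=(0,8,9,1,12,2,7)
  step pc=1: add  $r1, $r0, $r1  regs=(0,8,9,1,12,2,7)
  step pc=2: slti  $r5, $r5, 9  regs=(0,8,9,1,12,1,7)
  step pc=3: bne  $r0, $r6, L9  cond=T  regs=(0,8,9,1,12,1,7)
  step pc=4: slt  $r3, $r4, $r0  regs=(0,8,9,0,12,1,7)
  step pc=9: addi  $r4, $r3, 4  regs=(0,8,9,0,4,1,7)
  step pc=10: slt  $r6, $r0, $r0  regs=(0,8,9,0,4,1,0)
  step pc=11: xor  $r6, $r4, $r3  regs=(0,8,9,0,4,1,4)
  step pc=12: xori  $r1, $r3, 8  regs=(0,8,9,0,4,1,4)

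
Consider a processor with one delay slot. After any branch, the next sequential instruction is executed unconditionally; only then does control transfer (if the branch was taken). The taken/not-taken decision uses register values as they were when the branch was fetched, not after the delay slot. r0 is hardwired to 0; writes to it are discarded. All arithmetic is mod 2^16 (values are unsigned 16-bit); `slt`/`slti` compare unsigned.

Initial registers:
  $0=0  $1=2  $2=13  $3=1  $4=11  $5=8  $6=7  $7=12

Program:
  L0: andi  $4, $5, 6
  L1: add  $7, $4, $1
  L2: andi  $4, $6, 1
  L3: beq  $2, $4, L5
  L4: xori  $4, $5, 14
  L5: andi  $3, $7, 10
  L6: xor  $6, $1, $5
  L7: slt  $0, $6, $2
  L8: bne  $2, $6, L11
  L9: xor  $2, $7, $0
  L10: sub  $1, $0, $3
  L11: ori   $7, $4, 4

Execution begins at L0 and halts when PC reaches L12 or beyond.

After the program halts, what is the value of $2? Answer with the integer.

2

PC=0  andi  $4, $5, 6        | $0=0 $1=2 $2=13 $3=1 $4=0 $5=8 $6=7 $7=12
PC=1  add  $7, $4, $1        | $0=0 $1=2 $2=13 $3=1 $4=0 $5=8 $6=7 $7=2
PC=2  andi  $4, $6, 1        | $0=0 $1=2 $2=13 $3=1 $4=1 $5=8 $6=7 $7=2
PC=3  beq  $2, $4, L5        | $0=0 $1=2 $2=13 $3=1 $4=1 $5=8 $6=7 $7=2  [not taken]
PC=4  xori  $4, $5, 14       | $0=0 $1=2 $2=13 $3=1 $4=6 $5=8 $6=7 $7=2
PC=5  andi  $3, $7, 10       | $0=0 $1=2 $2=13 $3=2 $4=6 $5=8 $6=7 $7=2
PC=6  xor  $6, $1, $5        | $0=0 $1=2 $2=13 $3=2 $4=6 $5=8 $6=10 $7=2
PC=7  slt  $0, $6, $2        | $0=0 $1=2 $2=13 $3=2 $4=6 $5=8 $6=10 $7=2
PC=8  bne  $2, $6, L11       | $0=0 $1=2 $2=13 $3=2 $4=6 $5=8 $6=10 $7=2  [TAKEN]
PC=9  xor  $2, $7, $0        | $0=0 $1=2 $2=2 $3=2 $4=6 $5=8 $6=10 $7=2
PC=11 ori   $7, $4, 4        | $0=0 $1=2 $2=2 $3=2 $4=6 $5=8 $6=10 $7=6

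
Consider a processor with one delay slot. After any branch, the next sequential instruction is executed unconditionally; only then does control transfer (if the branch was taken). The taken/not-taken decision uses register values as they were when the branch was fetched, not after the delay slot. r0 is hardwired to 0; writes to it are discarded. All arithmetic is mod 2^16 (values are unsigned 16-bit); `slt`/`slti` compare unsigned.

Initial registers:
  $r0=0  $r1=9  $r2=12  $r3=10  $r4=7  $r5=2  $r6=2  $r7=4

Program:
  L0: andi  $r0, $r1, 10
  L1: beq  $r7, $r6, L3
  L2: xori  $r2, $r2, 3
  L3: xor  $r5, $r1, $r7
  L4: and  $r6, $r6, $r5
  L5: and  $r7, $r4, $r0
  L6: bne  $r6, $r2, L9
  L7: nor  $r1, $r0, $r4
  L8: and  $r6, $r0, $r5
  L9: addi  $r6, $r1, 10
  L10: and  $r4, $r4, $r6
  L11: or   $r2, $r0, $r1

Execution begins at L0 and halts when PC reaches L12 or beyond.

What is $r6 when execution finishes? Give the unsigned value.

#0 andi  $r0, $r1, 10 ; 0/9/12/10/7/2/2/4
#1 beq  $r7, $r6, L3 ; 0/9/12/10/7/2/2/4 ; →fallthru
#2 xori  $r2, $r2, 3 ; 0/9/15/10/7/2/2/4
#3 xor  $r5, $r1, $r7 ; 0/9/15/10/7/13/2/4
#4 and  $r6, $r6, $r5 ; 0/9/15/10/7/13/0/4
#5 and  $r7, $r4, $r0 ; 0/9/15/10/7/13/0/0
#6 bne  $r6, $r2, L9 ; 0/9/15/10/7/13/0/0 ; →target
#7 nor  $r1, $r0, $r4 ; 0/65528/15/10/7/13/0/0
#9 addi  $r6, $r1, 10 ; 0/65528/15/10/7/13/2/0
#10 and  $r4, $r4, $r6 ; 0/65528/15/10/2/13/2/0
#11 or   $r2, $r0, $r1 ; 0/65528/65528/10/2/13/2/0

2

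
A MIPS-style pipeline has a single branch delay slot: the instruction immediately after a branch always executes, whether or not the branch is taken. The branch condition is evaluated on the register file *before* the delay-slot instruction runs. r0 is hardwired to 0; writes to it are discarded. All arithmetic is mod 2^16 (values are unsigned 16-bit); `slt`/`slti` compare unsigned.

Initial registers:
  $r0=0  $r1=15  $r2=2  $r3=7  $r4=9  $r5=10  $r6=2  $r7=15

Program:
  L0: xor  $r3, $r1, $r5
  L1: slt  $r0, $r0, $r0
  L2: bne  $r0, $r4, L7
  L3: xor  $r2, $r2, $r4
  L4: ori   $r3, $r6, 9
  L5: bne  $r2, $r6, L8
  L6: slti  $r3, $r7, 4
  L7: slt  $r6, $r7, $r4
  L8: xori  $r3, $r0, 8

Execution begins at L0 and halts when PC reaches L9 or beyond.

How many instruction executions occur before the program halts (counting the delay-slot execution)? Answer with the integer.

6

  step pc=0: xor  $r3, $r1, $r5  regs=(0,15,2,5,9,10,2,15)
  step pc=1: slt  $r0, $r0, $r0  regs=(0,15,2,5,9,10,2,15)
  step pc=2: bne  $r0, $r4, L7  cond=T  regs=(0,15,2,5,9,10,2,15)
  step pc=3: xor  $r2, $r2, $r4  regs=(0,15,11,5,9,10,2,15)
  step pc=7: slt  $r6, $r7, $r4  regs=(0,15,11,5,9,10,0,15)
  step pc=8: xori  $r3, $r0, 8  regs=(0,15,11,8,9,10,0,15)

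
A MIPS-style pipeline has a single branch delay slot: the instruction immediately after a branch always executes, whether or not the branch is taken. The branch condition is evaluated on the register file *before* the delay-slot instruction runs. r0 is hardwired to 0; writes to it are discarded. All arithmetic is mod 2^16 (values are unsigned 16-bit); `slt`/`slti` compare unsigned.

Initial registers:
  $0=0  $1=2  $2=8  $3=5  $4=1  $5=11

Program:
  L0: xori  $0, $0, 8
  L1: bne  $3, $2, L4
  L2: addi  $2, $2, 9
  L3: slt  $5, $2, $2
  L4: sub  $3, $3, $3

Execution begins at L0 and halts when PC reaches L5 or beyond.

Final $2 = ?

[0] xori  $0, $0, 8  →  {$0:0, $1:2, $2:8, $3:5, $4:1, $5:11}
[1] bne  $3, $2, L4  →  {$0:0, $1:2, $2:8, $3:5, $4:1, $5:11}  ⟨branch taken⟩
[2] addi  $2, $2, 9  →  {$0:0, $1:2, $2:17, $3:5, $4:1, $5:11}
[4] sub  $3, $3, $3  →  {$0:0, $1:2, $2:17, $3:0, $4:1, $5:11}

17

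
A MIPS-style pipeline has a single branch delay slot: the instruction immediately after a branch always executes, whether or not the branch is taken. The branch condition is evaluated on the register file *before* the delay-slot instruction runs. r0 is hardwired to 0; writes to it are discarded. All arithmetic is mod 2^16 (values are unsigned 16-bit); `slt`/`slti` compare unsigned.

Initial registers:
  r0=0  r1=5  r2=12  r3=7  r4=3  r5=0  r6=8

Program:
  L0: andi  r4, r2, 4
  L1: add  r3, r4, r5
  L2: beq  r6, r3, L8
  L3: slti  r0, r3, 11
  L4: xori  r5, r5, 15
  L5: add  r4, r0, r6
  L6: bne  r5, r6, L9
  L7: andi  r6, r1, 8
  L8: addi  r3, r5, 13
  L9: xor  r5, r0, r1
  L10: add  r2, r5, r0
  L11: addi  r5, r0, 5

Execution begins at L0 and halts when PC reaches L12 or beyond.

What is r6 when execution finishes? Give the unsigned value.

  step pc=0: andi  r4, r2, 4  regs=(0,5,12,7,4,0,8)
  step pc=1: add  r3, r4, r5  regs=(0,5,12,4,4,0,8)
  step pc=2: beq  r6, r3, L8  cond=F  regs=(0,5,12,4,4,0,8)
  step pc=3: slti  r0, r3, 11  regs=(0,5,12,4,4,0,8)
  step pc=4: xori  r5, r5, 15  regs=(0,5,12,4,4,15,8)
  step pc=5: add  r4, r0, r6  regs=(0,5,12,4,8,15,8)
  step pc=6: bne  r5, r6, L9  cond=T  regs=(0,5,12,4,8,15,8)
  step pc=7: andi  r6, r1, 8  regs=(0,5,12,4,8,15,0)
  step pc=9: xor  r5, r0, r1  regs=(0,5,12,4,8,5,0)
  step pc=10: add  r2, r5, r0  regs=(0,5,5,4,8,5,0)
  step pc=11: addi  r5, r0, 5  regs=(0,5,5,4,8,5,0)

0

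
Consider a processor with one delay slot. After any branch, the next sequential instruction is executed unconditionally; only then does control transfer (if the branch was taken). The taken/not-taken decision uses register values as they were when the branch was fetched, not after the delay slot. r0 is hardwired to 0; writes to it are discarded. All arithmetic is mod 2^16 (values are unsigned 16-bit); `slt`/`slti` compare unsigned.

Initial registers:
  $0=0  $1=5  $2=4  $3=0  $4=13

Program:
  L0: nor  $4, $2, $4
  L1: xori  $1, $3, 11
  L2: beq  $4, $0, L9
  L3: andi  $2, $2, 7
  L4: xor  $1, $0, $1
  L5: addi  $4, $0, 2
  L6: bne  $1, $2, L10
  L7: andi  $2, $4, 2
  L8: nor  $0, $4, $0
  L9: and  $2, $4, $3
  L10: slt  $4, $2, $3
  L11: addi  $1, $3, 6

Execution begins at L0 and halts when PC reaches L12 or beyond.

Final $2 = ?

2

  step pc=0: nor  $4, $2, $4  regs=(0,5,4,0,65522)
  step pc=1: xori  $1, $3, 11  regs=(0,11,4,0,65522)
  step pc=2: beq  $4, $0, L9  cond=F  regs=(0,11,4,0,65522)
  step pc=3: andi  $2, $2, 7  regs=(0,11,4,0,65522)
  step pc=4: xor  $1, $0, $1  regs=(0,11,4,0,65522)
  step pc=5: addi  $4, $0, 2  regs=(0,11,4,0,2)
  step pc=6: bne  $1, $2, L10  cond=T  regs=(0,11,4,0,2)
  step pc=7: andi  $2, $4, 2  regs=(0,11,2,0,2)
  step pc=10: slt  $4, $2, $3  regs=(0,11,2,0,0)
  step pc=11: addi  $1, $3, 6  regs=(0,6,2,0,0)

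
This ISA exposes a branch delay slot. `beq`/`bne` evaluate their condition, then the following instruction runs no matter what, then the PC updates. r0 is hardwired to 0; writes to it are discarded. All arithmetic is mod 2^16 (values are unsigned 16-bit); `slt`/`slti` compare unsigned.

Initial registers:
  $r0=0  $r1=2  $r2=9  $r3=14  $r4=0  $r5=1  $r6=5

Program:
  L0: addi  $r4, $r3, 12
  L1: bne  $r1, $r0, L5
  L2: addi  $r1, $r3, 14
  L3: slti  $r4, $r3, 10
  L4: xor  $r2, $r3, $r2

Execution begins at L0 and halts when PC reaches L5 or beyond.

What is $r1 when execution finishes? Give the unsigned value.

28

PC=0  addi  $r4, $r3, 12     | $r0=0 $r1=2 $r2=9 $r3=14 $r4=26 $r5=1 $r6=5
PC=1  bne  $r1, $r0, L5      | $r0=0 $r1=2 $r2=9 $r3=14 $r4=26 $r5=1 $r6=5  [TAKEN]
PC=2  addi  $r1, $r3, 14     | $r0=0 $r1=28 $r2=9 $r3=14 $r4=26 $r5=1 $r6=5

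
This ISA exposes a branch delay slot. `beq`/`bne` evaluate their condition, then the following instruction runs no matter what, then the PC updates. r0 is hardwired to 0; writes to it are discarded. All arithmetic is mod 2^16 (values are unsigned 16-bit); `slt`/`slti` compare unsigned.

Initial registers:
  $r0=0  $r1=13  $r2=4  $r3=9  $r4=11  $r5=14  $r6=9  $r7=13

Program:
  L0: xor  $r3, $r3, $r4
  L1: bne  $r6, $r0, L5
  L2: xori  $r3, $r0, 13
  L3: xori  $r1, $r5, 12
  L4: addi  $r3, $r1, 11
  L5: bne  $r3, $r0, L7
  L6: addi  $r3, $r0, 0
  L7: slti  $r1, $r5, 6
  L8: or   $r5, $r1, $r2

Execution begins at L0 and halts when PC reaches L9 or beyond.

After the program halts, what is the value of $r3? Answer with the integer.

#0 xor  $r3, $r3, $r4 ; 0/13/4/2/11/14/9/13
#1 bne  $r6, $r0, L5 ; 0/13/4/2/11/14/9/13 ; →target
#2 xori  $r3, $r0, 13 ; 0/13/4/13/11/14/9/13
#5 bne  $r3, $r0, L7 ; 0/13/4/13/11/14/9/13 ; →target
#6 addi  $r3, $r0, 0 ; 0/13/4/0/11/14/9/13
#7 slti  $r1, $r5, 6 ; 0/0/4/0/11/14/9/13
#8 or   $r5, $r1, $r2 ; 0/0/4/0/11/4/9/13

0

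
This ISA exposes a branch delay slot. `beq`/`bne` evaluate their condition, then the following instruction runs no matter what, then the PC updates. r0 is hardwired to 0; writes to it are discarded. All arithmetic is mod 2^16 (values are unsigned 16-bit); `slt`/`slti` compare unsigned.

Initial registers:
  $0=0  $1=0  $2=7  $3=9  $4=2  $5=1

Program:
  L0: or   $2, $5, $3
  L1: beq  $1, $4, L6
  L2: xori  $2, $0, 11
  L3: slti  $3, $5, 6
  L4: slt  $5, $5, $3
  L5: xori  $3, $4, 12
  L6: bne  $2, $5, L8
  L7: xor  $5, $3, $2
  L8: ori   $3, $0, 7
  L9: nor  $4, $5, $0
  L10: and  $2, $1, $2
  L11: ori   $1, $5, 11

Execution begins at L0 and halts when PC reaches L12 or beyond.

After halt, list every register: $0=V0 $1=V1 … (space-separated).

$0=0 $1=15 $2=0 $3=7 $4=65530 $5=5

[0] or   $2, $5, $3  →  {$0:0, $1:0, $2:9, $3:9, $4:2, $5:1}
[1] beq  $1, $4, L6  →  {$0:0, $1:0, $2:9, $3:9, $4:2, $5:1}  ⟨branch fallthrough⟩
[2] xori  $2, $0, 11  →  {$0:0, $1:0, $2:11, $3:9, $4:2, $5:1}
[3] slti  $3, $5, 6  →  {$0:0, $1:0, $2:11, $3:1, $4:2, $5:1}
[4] slt  $5, $5, $3  →  {$0:0, $1:0, $2:11, $3:1, $4:2, $5:0}
[5] xori  $3, $4, 12  →  {$0:0, $1:0, $2:11, $3:14, $4:2, $5:0}
[6] bne  $2, $5, L8  →  {$0:0, $1:0, $2:11, $3:14, $4:2, $5:0}  ⟨branch taken⟩
[7] xor  $5, $3, $2  →  {$0:0, $1:0, $2:11, $3:14, $4:2, $5:5}
[8] ori   $3, $0, 7  →  {$0:0, $1:0, $2:11, $3:7, $4:2, $5:5}
[9] nor  $4, $5, $0  →  {$0:0, $1:0, $2:11, $3:7, $4:65530, $5:5}
[10] and  $2, $1, $2  →  {$0:0, $1:0, $2:0, $3:7, $4:65530, $5:5}
[11] ori   $1, $5, 11  →  {$0:0, $1:15, $2:0, $3:7, $4:65530, $5:5}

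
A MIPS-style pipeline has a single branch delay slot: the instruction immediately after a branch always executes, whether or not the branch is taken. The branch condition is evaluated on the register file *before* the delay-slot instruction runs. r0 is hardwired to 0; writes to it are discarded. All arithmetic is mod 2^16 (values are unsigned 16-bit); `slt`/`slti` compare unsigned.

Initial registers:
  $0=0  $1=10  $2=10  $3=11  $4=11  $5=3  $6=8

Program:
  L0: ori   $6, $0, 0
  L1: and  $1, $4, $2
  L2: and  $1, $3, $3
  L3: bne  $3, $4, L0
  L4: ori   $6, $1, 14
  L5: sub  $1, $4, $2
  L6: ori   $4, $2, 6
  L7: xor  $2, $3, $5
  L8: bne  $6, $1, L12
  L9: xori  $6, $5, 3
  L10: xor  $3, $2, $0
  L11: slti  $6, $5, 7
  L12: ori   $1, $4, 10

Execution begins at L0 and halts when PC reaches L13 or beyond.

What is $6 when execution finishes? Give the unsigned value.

0

PC=0  ori   $6, $0, 0        | $0=0 $1=10 $2=10 $3=11 $4=11 $5=3 $6=0
PC=1  and  $1, $4, $2        | $0=0 $1=10 $2=10 $3=11 $4=11 $5=3 $6=0
PC=2  and  $1, $3, $3        | $0=0 $1=11 $2=10 $3=11 $4=11 $5=3 $6=0
PC=3  bne  $3, $4, L0        | $0=0 $1=11 $2=10 $3=11 $4=11 $5=3 $6=0  [not taken]
PC=4  ori   $6, $1, 14       | $0=0 $1=11 $2=10 $3=11 $4=11 $5=3 $6=15
PC=5  sub  $1, $4, $2        | $0=0 $1=1 $2=10 $3=11 $4=11 $5=3 $6=15
PC=6  ori   $4, $2, 6        | $0=0 $1=1 $2=10 $3=11 $4=14 $5=3 $6=15
PC=7  xor  $2, $3, $5        | $0=0 $1=1 $2=8 $3=11 $4=14 $5=3 $6=15
PC=8  bne  $6, $1, L12       | $0=0 $1=1 $2=8 $3=11 $4=14 $5=3 $6=15  [TAKEN]
PC=9  xori  $6, $5, 3        | $0=0 $1=1 $2=8 $3=11 $4=14 $5=3 $6=0
PC=12 ori   $1, $4, 10       | $0=0 $1=14 $2=8 $3=11 $4=14 $5=3 $6=0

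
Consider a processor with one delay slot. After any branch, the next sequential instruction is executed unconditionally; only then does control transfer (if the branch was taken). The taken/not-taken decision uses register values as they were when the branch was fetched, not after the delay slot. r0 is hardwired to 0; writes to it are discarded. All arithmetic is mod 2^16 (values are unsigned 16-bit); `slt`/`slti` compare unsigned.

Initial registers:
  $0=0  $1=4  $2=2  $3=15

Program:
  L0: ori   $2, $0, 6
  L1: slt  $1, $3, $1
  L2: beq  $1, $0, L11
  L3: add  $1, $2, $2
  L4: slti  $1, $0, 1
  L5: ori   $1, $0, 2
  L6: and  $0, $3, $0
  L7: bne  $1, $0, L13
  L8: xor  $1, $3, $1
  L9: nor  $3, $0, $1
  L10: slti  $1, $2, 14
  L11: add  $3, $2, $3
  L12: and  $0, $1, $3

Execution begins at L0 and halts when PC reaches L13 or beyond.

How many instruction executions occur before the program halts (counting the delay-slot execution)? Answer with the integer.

[0] ori   $2, $0, 6  →  {$0:0, $1:4, $2:6, $3:15}
[1] slt  $1, $3, $1  →  {$0:0, $1:0, $2:6, $3:15}
[2] beq  $1, $0, L11  →  {$0:0, $1:0, $2:6, $3:15}  ⟨branch taken⟩
[3] add  $1, $2, $2  →  {$0:0, $1:12, $2:6, $3:15}
[11] add  $3, $2, $3  →  {$0:0, $1:12, $2:6, $3:21}
[12] and  $0, $1, $3  →  {$0:0, $1:12, $2:6, $3:21}

6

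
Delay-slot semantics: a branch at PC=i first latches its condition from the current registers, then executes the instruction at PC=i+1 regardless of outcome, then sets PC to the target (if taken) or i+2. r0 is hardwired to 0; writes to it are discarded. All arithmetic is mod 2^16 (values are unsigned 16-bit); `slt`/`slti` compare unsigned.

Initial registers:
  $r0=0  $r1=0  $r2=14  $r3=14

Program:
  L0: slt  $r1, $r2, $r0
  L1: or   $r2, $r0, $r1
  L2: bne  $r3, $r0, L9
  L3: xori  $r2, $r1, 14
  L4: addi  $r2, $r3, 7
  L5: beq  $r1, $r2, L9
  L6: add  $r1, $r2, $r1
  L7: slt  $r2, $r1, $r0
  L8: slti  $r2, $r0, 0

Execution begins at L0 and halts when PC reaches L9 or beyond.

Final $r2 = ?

14

  step pc=0: slt  $r1, $r2, $r0  regs=(0,0,14,14)
  step pc=1: or   $r2, $r0, $r1  regs=(0,0,0,14)
  step pc=2: bne  $r3, $r0, L9  cond=T  regs=(0,0,0,14)
  step pc=3: xori  $r2, $r1, 14  regs=(0,0,14,14)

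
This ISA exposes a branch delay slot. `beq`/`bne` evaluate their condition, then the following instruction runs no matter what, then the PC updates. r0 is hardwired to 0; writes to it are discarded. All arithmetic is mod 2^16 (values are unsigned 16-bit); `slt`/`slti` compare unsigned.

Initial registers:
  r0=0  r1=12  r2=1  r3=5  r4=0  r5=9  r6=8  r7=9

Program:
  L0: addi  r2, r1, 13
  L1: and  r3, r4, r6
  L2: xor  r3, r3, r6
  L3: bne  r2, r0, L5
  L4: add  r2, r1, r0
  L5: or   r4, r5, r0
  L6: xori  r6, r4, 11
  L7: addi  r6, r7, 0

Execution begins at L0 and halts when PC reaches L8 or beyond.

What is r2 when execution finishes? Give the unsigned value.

12

[0] addi  r2, r1, 13  →  {r0:0, r1:12, r2:25, r3:5, r4:0, r5:9, r6:8, r7:9}
[1] and  r3, r4, r6  →  {r0:0, r1:12, r2:25, r3:0, r4:0, r5:9, r6:8, r7:9}
[2] xor  r3, r3, r6  →  {r0:0, r1:12, r2:25, r3:8, r4:0, r5:9, r6:8, r7:9}
[3] bne  r2, r0, L5  →  {r0:0, r1:12, r2:25, r3:8, r4:0, r5:9, r6:8, r7:9}  ⟨branch taken⟩
[4] add  r2, r1, r0  →  {r0:0, r1:12, r2:12, r3:8, r4:0, r5:9, r6:8, r7:9}
[5] or   r4, r5, r0  →  {r0:0, r1:12, r2:12, r3:8, r4:9, r5:9, r6:8, r7:9}
[6] xori  r6, r4, 11  →  {r0:0, r1:12, r2:12, r3:8, r4:9, r5:9, r6:2, r7:9}
[7] addi  r6, r7, 0  →  {r0:0, r1:12, r2:12, r3:8, r4:9, r5:9, r6:9, r7:9}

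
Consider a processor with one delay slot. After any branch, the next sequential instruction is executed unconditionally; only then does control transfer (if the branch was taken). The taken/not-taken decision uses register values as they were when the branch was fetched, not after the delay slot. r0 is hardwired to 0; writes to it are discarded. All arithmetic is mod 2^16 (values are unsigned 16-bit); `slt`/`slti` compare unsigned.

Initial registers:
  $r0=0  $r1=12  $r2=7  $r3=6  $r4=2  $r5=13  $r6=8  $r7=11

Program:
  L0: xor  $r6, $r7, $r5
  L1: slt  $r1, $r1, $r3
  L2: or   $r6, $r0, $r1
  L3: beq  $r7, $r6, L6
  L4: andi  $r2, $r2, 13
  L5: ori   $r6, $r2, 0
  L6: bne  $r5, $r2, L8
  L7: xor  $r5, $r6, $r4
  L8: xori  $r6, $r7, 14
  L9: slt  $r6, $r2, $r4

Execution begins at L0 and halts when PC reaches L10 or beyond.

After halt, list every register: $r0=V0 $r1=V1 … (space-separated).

$r0=0 $r1=0 $r2=5 $r3=6 $r4=2 $r5=7 $r6=0 $r7=11

#0 xor  $r6, $r7, $r5 ; 0/12/7/6/2/13/6/11
#1 slt  $r1, $r1, $r3 ; 0/0/7/6/2/13/6/11
#2 or   $r6, $r0, $r1 ; 0/0/7/6/2/13/0/11
#3 beq  $r7, $r6, L6 ; 0/0/7/6/2/13/0/11 ; →fallthru
#4 andi  $r2, $r2, 13 ; 0/0/5/6/2/13/0/11
#5 ori   $r6, $r2, 0 ; 0/0/5/6/2/13/5/11
#6 bne  $r5, $r2, L8 ; 0/0/5/6/2/13/5/11 ; →target
#7 xor  $r5, $r6, $r4 ; 0/0/5/6/2/7/5/11
#8 xori  $r6, $r7, 14 ; 0/0/5/6/2/7/5/11
#9 slt  $r6, $r2, $r4 ; 0/0/5/6/2/7/0/11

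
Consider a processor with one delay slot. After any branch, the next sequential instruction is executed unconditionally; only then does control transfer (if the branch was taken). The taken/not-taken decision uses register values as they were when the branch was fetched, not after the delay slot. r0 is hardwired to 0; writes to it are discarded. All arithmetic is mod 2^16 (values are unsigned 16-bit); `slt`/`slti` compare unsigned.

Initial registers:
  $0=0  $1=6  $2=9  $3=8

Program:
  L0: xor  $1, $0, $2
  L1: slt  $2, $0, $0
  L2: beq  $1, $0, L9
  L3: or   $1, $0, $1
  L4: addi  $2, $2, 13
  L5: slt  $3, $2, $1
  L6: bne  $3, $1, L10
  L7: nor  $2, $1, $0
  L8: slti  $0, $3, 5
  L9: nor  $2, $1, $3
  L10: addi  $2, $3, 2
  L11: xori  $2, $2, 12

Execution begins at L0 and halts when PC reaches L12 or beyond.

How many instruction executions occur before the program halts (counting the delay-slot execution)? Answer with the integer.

10

#0 xor  $1, $0, $2 ; 0/9/9/8
#1 slt  $2, $0, $0 ; 0/9/0/8
#2 beq  $1, $0, L9 ; 0/9/0/8 ; →fallthru
#3 or   $1, $0, $1 ; 0/9/0/8
#4 addi  $2, $2, 13 ; 0/9/13/8
#5 slt  $3, $2, $1 ; 0/9/13/0
#6 bne  $3, $1, L10 ; 0/9/13/0 ; →target
#7 nor  $2, $1, $0 ; 0/9/65526/0
#10 addi  $2, $3, 2 ; 0/9/2/0
#11 xori  $2, $2, 12 ; 0/9/14/0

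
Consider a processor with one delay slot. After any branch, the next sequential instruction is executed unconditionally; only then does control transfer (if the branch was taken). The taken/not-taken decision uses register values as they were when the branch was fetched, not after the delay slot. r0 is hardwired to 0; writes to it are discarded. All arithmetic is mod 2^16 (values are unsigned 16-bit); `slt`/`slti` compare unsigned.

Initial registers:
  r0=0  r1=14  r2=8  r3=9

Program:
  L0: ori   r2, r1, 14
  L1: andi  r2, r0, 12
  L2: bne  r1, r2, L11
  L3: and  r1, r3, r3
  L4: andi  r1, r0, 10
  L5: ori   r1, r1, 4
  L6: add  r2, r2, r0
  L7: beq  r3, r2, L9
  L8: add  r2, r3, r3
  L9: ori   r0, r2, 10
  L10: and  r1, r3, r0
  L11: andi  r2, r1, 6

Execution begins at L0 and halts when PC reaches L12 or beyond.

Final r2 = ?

0

PC=0  ori   r2, r1, 14       | r0=0 r1=14 r2=14 r3=9
PC=1  andi  r2, r0, 12       | r0=0 r1=14 r2=0 r3=9
PC=2  bne  r1, r2, L11       | r0=0 r1=14 r2=0 r3=9  [TAKEN]
PC=3  and  r1, r3, r3        | r0=0 r1=9 r2=0 r3=9
PC=11 andi  r2, r1, 6        | r0=0 r1=9 r2=0 r3=9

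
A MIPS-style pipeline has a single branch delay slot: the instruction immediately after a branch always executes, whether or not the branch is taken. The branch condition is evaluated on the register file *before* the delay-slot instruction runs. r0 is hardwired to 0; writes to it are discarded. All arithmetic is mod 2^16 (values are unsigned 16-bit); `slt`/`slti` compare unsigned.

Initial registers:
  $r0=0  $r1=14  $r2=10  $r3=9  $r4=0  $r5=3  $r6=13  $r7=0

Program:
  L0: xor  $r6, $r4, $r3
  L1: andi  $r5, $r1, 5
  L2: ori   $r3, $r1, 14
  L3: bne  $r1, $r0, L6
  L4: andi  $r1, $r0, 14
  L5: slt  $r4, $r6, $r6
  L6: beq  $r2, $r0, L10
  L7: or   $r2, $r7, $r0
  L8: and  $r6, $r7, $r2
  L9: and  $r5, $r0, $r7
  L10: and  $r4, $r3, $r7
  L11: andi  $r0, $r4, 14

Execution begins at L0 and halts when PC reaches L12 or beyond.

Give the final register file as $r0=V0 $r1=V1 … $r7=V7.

$r0=0 $r1=0 $r2=0 $r3=14 $r4=0 $r5=0 $r6=0 $r7=0

[0] xor  $r6, $r4, $r3  →  {$r0:0, $r1:14, $r2:10, $r3:9, $r4:0, $r5:3, $r6:9, $r7:0}
[1] andi  $r5, $r1, 5  →  {$r0:0, $r1:14, $r2:10, $r3:9, $r4:0, $r5:4, $r6:9, $r7:0}
[2] ori   $r3, $r1, 14  →  {$r0:0, $r1:14, $r2:10, $r3:14, $r4:0, $r5:4, $r6:9, $r7:0}
[3] bne  $r1, $r0, L6  →  {$r0:0, $r1:14, $r2:10, $r3:14, $r4:0, $r5:4, $r6:9, $r7:0}  ⟨branch taken⟩
[4] andi  $r1, $r0, 14  →  {$r0:0, $r1:0, $r2:10, $r3:14, $r4:0, $r5:4, $r6:9, $r7:0}
[6] beq  $r2, $r0, L10  →  {$r0:0, $r1:0, $r2:10, $r3:14, $r4:0, $r5:4, $r6:9, $r7:0}  ⟨branch fallthrough⟩
[7] or   $r2, $r7, $r0  →  {$r0:0, $r1:0, $r2:0, $r3:14, $r4:0, $r5:4, $r6:9, $r7:0}
[8] and  $r6, $r7, $r2  →  {$r0:0, $r1:0, $r2:0, $r3:14, $r4:0, $r5:4, $r6:0, $r7:0}
[9] and  $r5, $r0, $r7  →  {$r0:0, $r1:0, $r2:0, $r3:14, $r4:0, $r5:0, $r6:0, $r7:0}
[10] and  $r4, $r3, $r7  →  {$r0:0, $r1:0, $r2:0, $r3:14, $r4:0, $r5:0, $r6:0, $r7:0}
[11] andi  $r0, $r4, 14  →  {$r0:0, $r1:0, $r2:0, $r3:14, $r4:0, $r5:0, $r6:0, $r7:0}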